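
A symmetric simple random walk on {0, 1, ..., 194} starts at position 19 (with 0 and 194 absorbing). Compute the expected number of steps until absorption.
E[τ | X_0 = 19] = 3325

Let v_k = E[τ | X_0 = k]. Boundary: v_0 = v_194 = 0. Recurrence: v_k = 1 + (v_{k-1} + v_{k+1})/2 for 1 ≤ k ≤ 193. The particular solution to v_k − (v_{k-1} + v_{k+1})/2 = 1 is v_k = −k^2. Adding homogeneous solution A + B k and matching boundaries gives v_k = k (194 − k). Substituting k = 19: v_19 = 19 · 175 = 3325.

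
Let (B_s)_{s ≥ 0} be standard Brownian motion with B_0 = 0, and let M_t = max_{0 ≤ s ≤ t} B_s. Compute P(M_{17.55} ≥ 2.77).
P(M_{17.55} ≥ 2.77) = 2·P(B_{17.55} ≥ 2.77) = 2(1 − Φ(2.77/√17.55)) ≈ 0.5085

By the reflection principle for Brownian motion, P(M_t ≥ a) = 2 · P(B_t ≥ a) for a ≥ 0. Since B_t ~ N(0, t), P(B_t ≥ 2.77) = 1 − Φ(2.77/√t) = 1 − Φ(2.77/√17.55) = 1 − Φ(0.6612). So
  P(M_{17.55} ≥ 2.77) = 2(1 − Φ(0.6612)) ≈ 0.5085.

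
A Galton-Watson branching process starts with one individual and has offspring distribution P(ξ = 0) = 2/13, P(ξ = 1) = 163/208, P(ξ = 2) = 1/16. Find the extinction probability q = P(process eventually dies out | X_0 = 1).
q = 1

Mean offspring μ = 0·2/13 + 1·163/208 + 2·1/16 = 189/208 ≤ 1. For μ ≤ 1 with offspring not concentrated at 1, the Galton-Watson process goes extinct almost surely, so q = 1.
(Algebraic check: The pgf is f(s) = 2/13 + 163/208·s + 1/16·s². The extinction probability q is the smallest fixed point of f in [0, 1]. Setting s = f(s):
  1/16·s² + (163/208 − 1)·s + 2/13 = 0
  1/16·s² − (2/13 + 1/16)·s + 2/13 = 0
which factors as (s − 1)·(1/16·s − 2/13) = 0, giving roots s = 1 and s = (2/13)/(1/16) = 32/13. Since 32/13 ≥ 1, the smallest root in [0, 1] is s = 1.)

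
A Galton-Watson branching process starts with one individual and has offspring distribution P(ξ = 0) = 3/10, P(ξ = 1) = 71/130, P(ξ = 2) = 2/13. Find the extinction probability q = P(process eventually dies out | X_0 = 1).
q = 1

Mean offspring μ = 0·3/10 + 1·71/130 + 2·2/13 = 111/130 ≤ 1. For μ ≤ 1 with offspring not concentrated at 1, the Galton-Watson process goes extinct almost surely, so q = 1.
(Algebraic check: The pgf is f(s) = 3/10 + 71/130·s + 2/13·s². The extinction probability q is the smallest fixed point of f in [0, 1]. Setting s = f(s):
  2/13·s² + (71/130 − 1)·s + 3/10 = 0
  2/13·s² − (3/10 + 2/13)·s + 3/10 = 0
which factors as (s − 1)·(2/13·s − 3/10) = 0, giving roots s = 1 and s = (3/10)/(2/13) = 39/20. Since 39/20 ≥ 1, the smallest root in [0, 1] is s = 1.)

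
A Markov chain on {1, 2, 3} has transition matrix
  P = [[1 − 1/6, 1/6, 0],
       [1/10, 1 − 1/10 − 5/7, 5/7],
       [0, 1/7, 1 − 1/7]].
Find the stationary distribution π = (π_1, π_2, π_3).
π = (1/11, 5/33, 25/33)

This is a birth-death chain on three states, which satisfies detailed balance: π_1 · P_{12} = π_2 · P_{21} and π_2 · P_{23} = π_3 · P_{32}.
From π_1 · 1/6 = π_2 · 1/10: π_2/π_1 = (1/6)/(1/10) = 5/3.
From π_2 · 5/7 = π_3 · 1/7: π_3/π_2 = (5/7)/(1/7) = 5.
Take π_1 proportional to 1; then unnormalized π = (1, 5/3, 25/3). Normalize by dividing by the sum 11:
  π = (1/11, 5/33, 25/33).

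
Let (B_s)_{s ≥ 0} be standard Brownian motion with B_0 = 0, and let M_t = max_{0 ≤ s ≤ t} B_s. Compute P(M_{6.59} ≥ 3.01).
P(M_{6.59} ≥ 3.01) = 2·P(B_{6.59} ≥ 3.01) = 2(1 − Φ(3.01/√6.59)) ≈ 0.2410

By the reflection principle for Brownian motion, P(M_t ≥ a) = 2 · P(B_t ≥ a) for a ≥ 0. Since B_t ~ N(0, t), P(B_t ≥ 3.01) = 1 − Φ(3.01/√t) = 1 − Φ(3.01/√6.59) = 1 − Φ(1.1725). So
  P(M_{6.59} ≥ 3.01) = 2(1 − Φ(1.1725)) ≈ 0.2410.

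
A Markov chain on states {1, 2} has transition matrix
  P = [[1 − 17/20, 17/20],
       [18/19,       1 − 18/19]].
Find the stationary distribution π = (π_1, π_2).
π_1 = 360/683, π_2 = 323/683

Solve πP = π with π_1 + π_2 = 1. From πP = π: π_1 · (1 − 17/20) + π_2 · 18/19 = π_1 ⇒ π_2 · 18/19 = π_1 · 17/20 ⇒ π_2/π_1 = (17/20)/(18/19) = 323/360. Together with π_1 + π_2 = 1:
  π_1 = (18/19)/(17/20 + 18/19) = (18/19)/(683/380) = 360/683,
  π_2 = (17/20)/(17/20 + 18/19) = (17/20)/(683/380) = 323/683.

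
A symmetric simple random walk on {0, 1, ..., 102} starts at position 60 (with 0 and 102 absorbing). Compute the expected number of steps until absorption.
E[τ | X_0 = 60] = 2520

Let v_k = E[τ | X_0 = k]. Boundary: v_0 = v_102 = 0. Recurrence: v_k = 1 + (v_{k-1} + v_{k+1})/2 for 1 ≤ k ≤ 101. The particular solution to v_k − (v_{k-1} + v_{k+1})/2 = 1 is v_k = −k^2. Adding homogeneous solution A + B k and matching boundaries gives v_k = k (102 − k). Substituting k = 60: v_60 = 60 · 42 = 2520.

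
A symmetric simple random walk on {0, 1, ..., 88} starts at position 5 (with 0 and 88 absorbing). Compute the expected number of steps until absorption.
E[τ | X_0 = 5] = 415

Let v_k = E[τ | X_0 = k]. Boundary: v_0 = v_88 = 0. Recurrence: v_k = 1 + (v_{k-1} + v_{k+1})/2 for 1 ≤ k ≤ 87. The particular solution to v_k − (v_{k-1} + v_{k+1})/2 = 1 is v_k = −k^2. Adding homogeneous solution A + B k and matching boundaries gives v_k = k (88 − k). Substituting k = 5: v_5 = 5 · 83 = 415.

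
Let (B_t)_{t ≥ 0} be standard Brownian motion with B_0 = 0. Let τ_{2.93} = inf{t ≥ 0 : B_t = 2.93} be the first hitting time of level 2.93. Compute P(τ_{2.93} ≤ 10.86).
P(τ_{2.93} ≤ 10.86) = 2(1 − Φ(2.93/√10.86)) = 2(1 − Φ(0.8891)) ≈ 0.3739

By the reflection principle for standard BM, P(τ_b ≤ t) = 2 · P(B_t ≥ b). Since B_t ~ N(0, t), P(B_t ≥ 2.93) = 1 − Φ(2.93/√t) = 1 − Φ(2.93/√10.86) = 1 − Φ(0.8891) ≈ 0.18697. Doubling: P(τ_{2.93} ≤ 10.86) ≈ 2 · 0.18697 = 0.37394 ≈ 0.3739.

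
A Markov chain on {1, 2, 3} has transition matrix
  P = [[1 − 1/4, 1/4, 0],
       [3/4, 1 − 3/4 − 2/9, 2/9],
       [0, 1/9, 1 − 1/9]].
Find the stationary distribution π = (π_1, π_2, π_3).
π = (1/2, 1/6, 1/3)

This is a birth-death chain on three states, which satisfies detailed balance: π_1 · P_{12} = π_2 · P_{21} and π_2 · P_{23} = π_3 · P_{32}.
From π_1 · 1/4 = π_2 · 3/4: π_2/π_1 = (1/4)/(3/4) = 1/3.
From π_2 · 2/9 = π_3 · 1/9: π_3/π_2 = (2/9)/(1/9) = 2.
Take π_1 proportional to 1; then unnormalized π = (1, 1/3, 2/3). Normalize by dividing by the sum 2:
  π = (1/2, 1/6, 1/3).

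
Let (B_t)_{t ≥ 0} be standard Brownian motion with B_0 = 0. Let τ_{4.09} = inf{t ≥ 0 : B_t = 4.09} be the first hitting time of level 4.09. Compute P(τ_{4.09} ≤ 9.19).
P(τ_{4.09} ≤ 9.19) = 2(1 − Φ(4.09/√9.19)) = 2(1 − Φ(1.3492)) ≈ 0.1773

By the reflection principle for standard BM, P(τ_b ≤ t) = 2 · P(B_t ≥ b). Since B_t ~ N(0, t), P(B_t ≥ 4.09) = 1 − Φ(4.09/√t) = 1 − Φ(4.09/√9.19) = 1 − Φ(1.3492) ≈ 0.08864. Doubling: P(τ_{4.09} ≤ 9.19) ≈ 2 · 0.08864 = 0.17728 ≈ 0.1773.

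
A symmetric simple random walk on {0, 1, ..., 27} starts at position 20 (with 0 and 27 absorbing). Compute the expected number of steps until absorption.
E[τ | X_0 = 20] = 140

Let v_k = E[τ | X_0 = k]. Boundary: v_0 = v_27 = 0. Recurrence: v_k = 1 + (v_{k-1} + v_{k+1})/2 for 1 ≤ k ≤ 26. The particular solution to v_k − (v_{k-1} + v_{k+1})/2 = 1 is v_k = −k^2. Adding homogeneous solution A + B k and matching boundaries gives v_k = k (27 − k). Substituting k = 20: v_20 = 20 · 7 = 140.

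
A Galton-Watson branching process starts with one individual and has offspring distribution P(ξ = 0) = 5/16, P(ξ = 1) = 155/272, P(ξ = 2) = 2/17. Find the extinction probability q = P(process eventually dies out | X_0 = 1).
q = 1

Mean offspring μ = 0·5/16 + 1·155/272 + 2·2/17 = 219/272 ≤ 1. For μ ≤ 1 with offspring not concentrated at 1, the Galton-Watson process goes extinct almost surely, so q = 1.
(Algebraic check: The pgf is f(s) = 5/16 + 155/272·s + 2/17·s². The extinction probability q is the smallest fixed point of f in [0, 1]. Setting s = f(s):
  2/17·s² + (155/272 − 1)·s + 5/16 = 0
  2/17·s² − (5/16 + 2/17)·s + 5/16 = 0
which factors as (s − 1)·(2/17·s − 5/16) = 0, giving roots s = 1 and s = (5/16)/(2/17) = 85/32. Since 85/32 ≥ 1, the smallest root in [0, 1] is s = 1.)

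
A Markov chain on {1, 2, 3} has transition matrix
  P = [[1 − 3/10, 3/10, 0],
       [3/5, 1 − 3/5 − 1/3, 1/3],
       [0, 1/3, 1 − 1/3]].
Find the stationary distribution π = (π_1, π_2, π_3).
π = (1/2, 1/4, 1/4)

This is a birth-death chain on three states, which satisfies detailed balance: π_1 · P_{12} = π_2 · P_{21} and π_2 · P_{23} = π_3 · P_{32}.
From π_1 · 3/10 = π_2 · 3/5: π_2/π_1 = (3/10)/(3/5) = 1/2.
From π_2 · 1/3 = π_3 · 1/3: π_3/π_2 = (1/3)/(1/3) = 1.
Take π_1 proportional to 1; then unnormalized π = (1, 1/2, 1/2). Normalize by dividing by the sum 2:
  π = (1/2, 1/4, 1/4).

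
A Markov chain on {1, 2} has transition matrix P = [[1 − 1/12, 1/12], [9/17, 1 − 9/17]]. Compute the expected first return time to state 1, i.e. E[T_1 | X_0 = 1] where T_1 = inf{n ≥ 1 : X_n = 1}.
E[T_1 | X_0 = 1] = 1/π_1 = 125/108

For an irreducible recurrent Markov chain with stationary distribution π, E[T_i | X_0 = i] = 1/π_i (Kac's formula). Here π_1 = (9/17)/(1/12 + 9/17) = (9/17)/(125/204) = 108/125, so E[T_1 | X_0 = 1] = 1/π_1 = (1/12 + 9/17)/(9/17) = (125/204)/(9/17) = 125/108.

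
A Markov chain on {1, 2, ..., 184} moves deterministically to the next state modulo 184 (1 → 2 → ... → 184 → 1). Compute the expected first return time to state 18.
E[T_18 | X_0 = 18] = 184

The chain cycles deterministically, so starting at state 18 it returns in exactly 184 steps. Equivalently, the stationary distribution is uniform π_j = 1/184 for every state j, so by Kac's formula E[T_18] = 1/π_18 = 184.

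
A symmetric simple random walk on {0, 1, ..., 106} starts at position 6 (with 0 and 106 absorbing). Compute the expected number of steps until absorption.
E[τ | X_0 = 6] = 600

Let v_k = E[τ | X_0 = k]. Boundary: v_0 = v_106 = 0. Recurrence: v_k = 1 + (v_{k-1} + v_{k+1})/2 for 1 ≤ k ≤ 105. The particular solution to v_k − (v_{k-1} + v_{k+1})/2 = 1 is v_k = −k^2. Adding homogeneous solution A + B k and matching boundaries gives v_k = k (106 − k). Substituting k = 6: v_6 = 6 · 100 = 600.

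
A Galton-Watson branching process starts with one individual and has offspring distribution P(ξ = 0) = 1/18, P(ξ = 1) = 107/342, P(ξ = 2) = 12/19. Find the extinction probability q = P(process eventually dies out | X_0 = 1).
q = 19/216

The pgf is f(s) = 1/18 + 107/342·s + 12/19·s². The extinction probability q is the smallest fixed point of f in [0, 1]. Setting s = f(s):
  12/19·s² + (107/342 − 1)·s + 1/18 = 0
  12/19·s² − (1/18 + 12/19)·s + 1/18 = 0
which factors as (s − 1)·(12/19·s − 1/18) = 0, giving roots s = 1 and s = (1/18)/(12/19) = 19/216.
Mean offspring μ = 107/342 + 2·12/19 = 539/342 > 1 (supercritical), so q < 1. The extinction probability is the smaller root: q = (1/18)/(12/19) = 19/216.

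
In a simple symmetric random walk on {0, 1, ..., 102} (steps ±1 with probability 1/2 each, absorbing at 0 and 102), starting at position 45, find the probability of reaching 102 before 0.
P(hit 102 before 0) = 45/102 = 15/34

Let u_k = P(hit 102 before 0 | start at k). Then u_0 = 0, u_102 = 1, and u_k = u_{k-1}/2 + u_{k+1}/2 for 1 ≤ k ≤ 101. This harmonic recurrence is solved by u_k = k/102, giving u_45 = 45/102 = 15/34.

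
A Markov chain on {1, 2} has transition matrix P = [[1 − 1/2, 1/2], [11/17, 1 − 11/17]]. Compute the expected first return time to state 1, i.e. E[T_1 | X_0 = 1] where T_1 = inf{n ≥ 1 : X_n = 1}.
E[T_1 | X_0 = 1] = 1/π_1 = 39/22

For an irreducible recurrent Markov chain with stationary distribution π, E[T_i | X_0 = i] = 1/π_i (Kac's formula). Here π_1 = (11/17)/(1/2 + 11/17) = (11/17)/(39/34) = 22/39, so E[T_1 | X_0 = 1] = 1/π_1 = (1/2 + 11/17)/(11/17) = (39/34)/(11/17) = 39/22.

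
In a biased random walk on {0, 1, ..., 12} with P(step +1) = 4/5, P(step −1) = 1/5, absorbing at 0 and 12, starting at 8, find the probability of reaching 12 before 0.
P(hit 12 before 0) = (1 − (1/4)^8) / (1 − (1/4)^12) = 65792/65793

Let u_k denote P(reach 12 before 0 | start at k). Boundary: u_0 = 0, u_12 = 1. Recurrence: u_k = 4/5·u_{k+1} + 1/5·u_{k-1} for 1 ≤ k ≤ 11. Try u_k = A + B·r^k with r = q/p = (1/5)/(4/5) = 1/4. Substitution satisfies the recurrence; boundary conditions give:
  u_k = (1 − r^k) / (1 − r^N) = (1 − (1/4)^8) / (1 − (1/4)^12) = 65792/65793.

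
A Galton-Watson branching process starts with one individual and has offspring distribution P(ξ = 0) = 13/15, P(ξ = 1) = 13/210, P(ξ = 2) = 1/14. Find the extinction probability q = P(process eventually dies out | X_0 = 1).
q = 1

Mean offspring μ = 0·13/15 + 1·13/210 + 2·1/14 = 43/210 ≤ 1. For μ ≤ 1 with offspring not concentrated at 1, the Galton-Watson process goes extinct almost surely, so q = 1.
(Algebraic check: The pgf is f(s) = 13/15 + 13/210·s + 1/14·s². The extinction probability q is the smallest fixed point of f in [0, 1]. Setting s = f(s):
  1/14·s² + (13/210 − 1)·s + 13/15 = 0
  1/14·s² − (13/15 + 1/14)·s + 13/15 = 0
which factors as (s − 1)·(1/14·s − 13/15) = 0, giving roots s = 1 and s = (13/15)/(1/14) = 182/15. Since 182/15 ≥ 1, the smallest root in [0, 1] is s = 1.)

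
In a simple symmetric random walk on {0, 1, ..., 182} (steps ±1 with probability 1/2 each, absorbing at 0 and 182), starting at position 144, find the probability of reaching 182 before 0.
P(hit 182 before 0) = 144/182 = 72/91

Let u_k = P(hit 182 before 0 | start at k). Then u_0 = 0, u_182 = 1, and u_k = u_{k-1}/2 + u_{k+1}/2 for 1 ≤ k ≤ 181. This harmonic recurrence is solved by u_k = k/182, giving u_144 = 144/182 = 72/91.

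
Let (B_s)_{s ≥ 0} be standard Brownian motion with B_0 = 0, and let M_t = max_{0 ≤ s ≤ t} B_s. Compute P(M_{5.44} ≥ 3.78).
P(M_{5.44} ≥ 3.78) = 2·P(B_{5.44} ≥ 3.78) = 2(1 − Φ(3.78/√5.44)) ≈ 0.1051

By the reflection principle for Brownian motion, P(M_t ≥ a) = 2 · P(B_t ≥ a) for a ≥ 0. Since B_t ~ N(0, t), P(B_t ≥ 3.78) = 1 − Φ(3.78/√t) = 1 − Φ(3.78/√5.44) = 1 − Φ(1.6207). So
  P(M_{5.44} ≥ 3.78) = 2(1 − Φ(1.6207)) ≈ 0.1051.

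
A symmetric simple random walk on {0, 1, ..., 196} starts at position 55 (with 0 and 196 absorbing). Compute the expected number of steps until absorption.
E[τ | X_0 = 55] = 7755

Let v_k = E[τ | X_0 = k]. Boundary: v_0 = v_196 = 0. Recurrence: v_k = 1 + (v_{k-1} + v_{k+1})/2 for 1 ≤ k ≤ 195. The particular solution to v_k − (v_{k-1} + v_{k+1})/2 = 1 is v_k = −k^2. Adding homogeneous solution A + B k and matching boundaries gives v_k = k (196 − k). Substituting k = 55: v_55 = 55 · 141 = 7755.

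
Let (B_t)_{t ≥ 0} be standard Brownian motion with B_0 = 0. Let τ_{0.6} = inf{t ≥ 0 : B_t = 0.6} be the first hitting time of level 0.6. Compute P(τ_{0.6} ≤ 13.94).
P(τ_{0.6} ≤ 13.94) = 2(1 − Φ(0.6/√13.94)) = 2(1 − Φ(0.1607)) ≈ 0.8723

By the reflection principle for standard BM, P(τ_b ≤ t) = 2 · P(B_t ≥ b). Since B_t ~ N(0, t), P(B_t ≥ 0.6) = 1 − Φ(0.6/√t) = 1 − Φ(0.6/√13.94) = 1 − Φ(0.1607) ≈ 0.43616. Doubling: P(τ_{0.6} ≤ 13.94) ≈ 2 · 0.43616 = 0.87232 ≈ 0.8723.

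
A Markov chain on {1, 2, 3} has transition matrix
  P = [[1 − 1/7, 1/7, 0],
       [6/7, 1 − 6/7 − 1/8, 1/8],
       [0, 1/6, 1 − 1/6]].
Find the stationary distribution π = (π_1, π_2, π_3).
π = (24/31, 4/31, 3/31)

This is a birth-death chain on three states, which satisfies detailed balance: π_1 · P_{12} = π_2 · P_{21} and π_2 · P_{23} = π_3 · P_{32}.
From π_1 · 1/7 = π_2 · 6/7: π_2/π_1 = (1/7)/(6/7) = 1/6.
From π_2 · 1/8 = π_3 · 1/6: π_3/π_2 = (1/8)/(1/6) = 3/4.
Take π_1 proportional to 1; then unnormalized π = (1, 1/6, 1/8). Normalize by dividing by the sum 31/24:
  π = (24/31, 4/31, 3/31).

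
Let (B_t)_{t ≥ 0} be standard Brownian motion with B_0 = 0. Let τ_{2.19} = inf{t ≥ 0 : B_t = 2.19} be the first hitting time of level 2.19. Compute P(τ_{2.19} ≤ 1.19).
P(τ_{2.19} ≤ 1.19) = 2(1 − Φ(2.19/√1.19)) = 2(1 − Φ(2.0076)) ≈ 0.0447

By the reflection principle for standard BM, P(τ_b ≤ t) = 2 · P(B_t ≥ b). Since B_t ~ N(0, t), P(B_t ≥ 2.19) = 1 − Φ(2.19/√t) = 1 − Φ(2.19/√1.19) = 1 − Φ(2.0076) ≈ 0.02234. Doubling: P(τ_{2.19} ≤ 1.19) ≈ 2 · 0.02234 = 0.04468 ≈ 0.0447.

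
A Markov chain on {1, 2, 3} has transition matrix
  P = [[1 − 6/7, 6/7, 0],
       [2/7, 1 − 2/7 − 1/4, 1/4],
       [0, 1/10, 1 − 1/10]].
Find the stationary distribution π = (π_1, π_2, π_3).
π = (2/23, 6/23, 15/23)

This is a birth-death chain on three states, which satisfies detailed balance: π_1 · P_{12} = π_2 · P_{21} and π_2 · P_{23} = π_3 · P_{32}.
From π_1 · 6/7 = π_2 · 2/7: π_2/π_1 = (6/7)/(2/7) = 3.
From π_2 · 1/4 = π_3 · 1/10: π_3/π_2 = (1/4)/(1/10) = 5/2.
Take π_1 proportional to 1; then unnormalized π = (1, 3, 15/2). Normalize by dividing by the sum 23/2:
  π = (2/23, 6/23, 15/23).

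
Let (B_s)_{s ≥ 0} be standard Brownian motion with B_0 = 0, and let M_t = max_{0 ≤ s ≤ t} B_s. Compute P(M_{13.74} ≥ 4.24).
P(M_{13.74} ≥ 4.24) = 2·P(B_{13.74} ≥ 4.24) = 2(1 − Φ(4.24/√13.74)) ≈ 0.2527

By the reflection principle for Brownian motion, P(M_t ≥ a) = 2 · P(B_t ≥ a) for a ≥ 0. Since B_t ~ N(0, t), P(B_t ≥ 4.24) = 1 − Φ(4.24/√t) = 1 − Φ(4.24/√13.74) = 1 − Φ(1.1439). So
  P(M_{13.74} ≥ 4.24) = 2(1 − Φ(1.1439)) ≈ 0.2527.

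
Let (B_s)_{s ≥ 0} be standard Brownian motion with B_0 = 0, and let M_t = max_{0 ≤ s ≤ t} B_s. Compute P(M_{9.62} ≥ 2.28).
P(M_{9.62} ≥ 2.28) = 2·P(B_{9.62} ≥ 2.28) = 2(1 − Φ(2.28/√9.62)) ≈ 0.4623

By the reflection principle for Brownian motion, P(M_t ≥ a) = 2 · P(B_t ≥ a) for a ≥ 0. Since B_t ~ N(0, t), P(B_t ≥ 2.28) = 1 − Φ(2.28/√t) = 1 − Φ(2.28/√9.62) = 1 − Φ(0.7351). So
  P(M_{9.62} ≥ 2.28) = 2(1 − Φ(0.7351)) ≈ 0.4623.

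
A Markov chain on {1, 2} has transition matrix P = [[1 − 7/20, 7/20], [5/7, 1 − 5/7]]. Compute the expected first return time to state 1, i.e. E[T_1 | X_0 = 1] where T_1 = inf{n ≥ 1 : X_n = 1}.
E[T_1 | X_0 = 1] = 1/π_1 = 149/100

For an irreducible recurrent Markov chain with stationary distribution π, E[T_i | X_0 = i] = 1/π_i (Kac's formula). Here π_1 = (5/7)/(7/20 + 5/7) = (5/7)/(149/140) = 100/149, so E[T_1 | X_0 = 1] = 1/π_1 = (7/20 + 5/7)/(5/7) = (149/140)/(5/7) = 149/100.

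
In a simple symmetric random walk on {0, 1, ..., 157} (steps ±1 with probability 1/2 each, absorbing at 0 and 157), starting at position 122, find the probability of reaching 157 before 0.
P(hit 157 before 0) = 122/157

Let u_k = P(hit 157 before 0 | start at k). Then u_0 = 0, u_157 = 1, and u_k = u_{k-1}/2 + u_{k+1}/2 for 1 ≤ k ≤ 156. This harmonic recurrence is solved by u_k = k/157, giving u_122 = 122/157.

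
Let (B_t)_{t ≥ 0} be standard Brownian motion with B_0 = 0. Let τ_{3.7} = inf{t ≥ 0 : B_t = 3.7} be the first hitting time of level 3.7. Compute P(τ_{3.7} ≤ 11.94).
P(τ_{3.7} ≤ 11.94) = 2(1 − Φ(3.7/√11.94)) = 2(1 − Φ(1.0708)) ≈ 0.2843

By the reflection principle for standard BM, P(τ_b ≤ t) = 2 · P(B_t ≥ b). Since B_t ~ N(0, t), P(B_t ≥ 3.7) = 1 − Φ(3.7/√t) = 1 − Φ(3.7/√11.94) = 1 − Φ(1.0708) ≈ 0.14213. Doubling: P(τ_{3.7} ≤ 11.94) ≈ 2 · 0.14213 = 0.28426 ≈ 0.2843.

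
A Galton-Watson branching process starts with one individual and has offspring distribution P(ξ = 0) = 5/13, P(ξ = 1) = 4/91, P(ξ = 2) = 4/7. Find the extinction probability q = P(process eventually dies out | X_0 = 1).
q = 35/52

The pgf is f(s) = 5/13 + 4/91·s + 4/7·s². The extinction probability q is the smallest fixed point of f in [0, 1]. Setting s = f(s):
  4/7·s² + (4/91 − 1)·s + 5/13 = 0
  4/7·s² − (5/13 + 4/7)·s + 5/13 = 0
which factors as (s − 1)·(4/7·s − 5/13) = 0, giving roots s = 1 and s = (5/13)/(4/7) = 35/52.
Mean offspring μ = 4/91 + 2·4/7 = 108/91 > 1 (supercritical), so q < 1. The extinction probability is the smaller root: q = (5/13)/(4/7) = 35/52.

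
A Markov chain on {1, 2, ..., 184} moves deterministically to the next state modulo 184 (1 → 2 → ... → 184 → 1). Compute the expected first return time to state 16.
E[T_16 | X_0 = 16] = 184

The chain cycles deterministically, so starting at state 16 it returns in exactly 184 steps. Equivalently, the stationary distribution is uniform π_j = 1/184 for every state j, so by Kac's formula E[T_16] = 1/π_16 = 184.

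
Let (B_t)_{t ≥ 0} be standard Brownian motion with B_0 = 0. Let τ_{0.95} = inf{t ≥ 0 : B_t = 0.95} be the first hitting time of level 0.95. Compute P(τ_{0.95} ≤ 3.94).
P(τ_{0.95} ≤ 3.94) = 2(1 − Φ(0.95/√3.94)) = 2(1 − Φ(0.4786)) ≈ 0.6322

By the reflection principle for standard BM, P(τ_b ≤ t) = 2 · P(B_t ≥ b). Since B_t ~ N(0, t), P(B_t ≥ 0.95) = 1 − Φ(0.95/√t) = 1 − Φ(0.95/√3.94) = 1 − Φ(0.4786) ≈ 0.31611. Doubling: P(τ_{0.95} ≤ 3.94) ≈ 2 · 0.31611 = 0.63222 ≈ 0.6322.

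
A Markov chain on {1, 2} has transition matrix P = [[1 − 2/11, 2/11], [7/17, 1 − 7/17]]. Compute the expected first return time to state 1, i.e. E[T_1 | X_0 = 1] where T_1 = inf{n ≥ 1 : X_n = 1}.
E[T_1 | X_0 = 1] = 1/π_1 = 111/77

For an irreducible recurrent Markov chain with stationary distribution π, E[T_i | X_0 = i] = 1/π_i (Kac's formula). Here π_1 = (7/17)/(2/11 + 7/17) = (7/17)/(111/187) = 77/111, so E[T_1 | X_0 = 1] = 1/π_1 = (2/11 + 7/17)/(7/17) = (111/187)/(7/17) = 111/77.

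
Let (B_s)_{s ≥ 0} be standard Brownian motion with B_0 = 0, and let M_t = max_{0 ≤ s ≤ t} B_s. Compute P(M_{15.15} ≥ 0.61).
P(M_{15.15} ≥ 0.61) = 2·P(B_{15.15} ≥ 0.61) = 2(1 − Φ(0.61/√15.15)) ≈ 0.8755

By the reflection principle for Brownian motion, P(M_t ≥ a) = 2 · P(B_t ≥ a) for a ≥ 0. Since B_t ~ N(0, t), P(B_t ≥ 0.61) = 1 − Φ(0.61/√t) = 1 − Φ(0.61/√15.15) = 1 − Φ(0.1567). So
  P(M_{15.15} ≥ 0.61) = 2(1 − Φ(0.1567)) ≈ 0.8755.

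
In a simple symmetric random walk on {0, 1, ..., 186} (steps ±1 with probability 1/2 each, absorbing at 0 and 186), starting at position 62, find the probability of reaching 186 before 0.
P(hit 186 before 0) = 62/186 = 1/3

Let u_k = P(hit 186 before 0 | start at k). Then u_0 = 0, u_186 = 1, and u_k = u_{k-1}/2 + u_{k+1}/2 for 1 ≤ k ≤ 185. This harmonic recurrence is solved by u_k = k/186, giving u_62 = 62/186 = 1/3.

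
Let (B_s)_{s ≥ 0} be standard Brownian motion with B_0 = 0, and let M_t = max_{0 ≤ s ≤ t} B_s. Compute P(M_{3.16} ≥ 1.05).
P(M_{3.16} ≥ 1.05) = 2·P(B_{3.16} ≥ 1.05) = 2(1 − Φ(1.05/√3.16)) ≈ 0.5547

By the reflection principle for Brownian motion, P(M_t ≥ a) = 2 · P(B_t ≥ a) for a ≥ 0. Since B_t ~ N(0, t), P(B_t ≥ 1.05) = 1 − Φ(1.05/√t) = 1 − Φ(1.05/√3.16) = 1 − Φ(0.5907). So
  P(M_{3.16} ≥ 1.05) = 2(1 − Φ(0.5907)) ≈ 0.5547.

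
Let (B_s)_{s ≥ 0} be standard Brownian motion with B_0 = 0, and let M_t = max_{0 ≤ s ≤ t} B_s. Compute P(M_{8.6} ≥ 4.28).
P(M_{8.6} ≥ 4.28) = 2·P(B_{8.6} ≥ 4.28) = 2(1 − Φ(4.28/√8.6)) ≈ 0.1444

By the reflection principle for Brownian motion, P(M_t ≥ a) = 2 · P(B_t ≥ a) for a ≥ 0. Since B_t ~ N(0, t), P(B_t ≥ 4.28) = 1 − Φ(4.28/√t) = 1 − Φ(4.28/√8.6) = 1 − Φ(1.4595). So
  P(M_{8.6} ≥ 4.28) = 2(1 − Φ(1.4595)) ≈ 0.1444.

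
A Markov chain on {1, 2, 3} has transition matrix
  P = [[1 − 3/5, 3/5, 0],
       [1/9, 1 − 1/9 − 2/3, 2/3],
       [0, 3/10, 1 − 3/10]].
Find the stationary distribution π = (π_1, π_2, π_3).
π = (5/92, 27/92, 15/23)

This is a birth-death chain on three states, which satisfies detailed balance: π_1 · P_{12} = π_2 · P_{21} and π_2 · P_{23} = π_3 · P_{32}.
From π_1 · 3/5 = π_2 · 1/9: π_2/π_1 = (3/5)/(1/9) = 27/5.
From π_2 · 2/3 = π_3 · 3/10: π_3/π_2 = (2/3)/(3/10) = 20/9.
Take π_1 proportional to 1; then unnormalized π = (1, 27/5, 12). Normalize by dividing by the sum 92/5:
  π = (5/92, 27/92, 15/23).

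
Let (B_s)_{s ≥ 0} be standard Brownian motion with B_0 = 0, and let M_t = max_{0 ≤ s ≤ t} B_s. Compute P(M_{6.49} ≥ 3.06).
P(M_{6.49} ≥ 3.06) = 2·P(B_{6.49} ≥ 3.06) = 2(1 − Φ(3.06/√6.49)) ≈ 0.2297

By the reflection principle for Brownian motion, P(M_t ≥ a) = 2 · P(B_t ≥ a) for a ≥ 0. Since B_t ~ N(0, t), P(B_t ≥ 3.06) = 1 − Φ(3.06/√t) = 1 − Φ(3.06/√6.49) = 1 − Φ(1.2012). So
  P(M_{6.49} ≥ 3.06) = 2(1 − Φ(1.2012)) ≈ 0.2297.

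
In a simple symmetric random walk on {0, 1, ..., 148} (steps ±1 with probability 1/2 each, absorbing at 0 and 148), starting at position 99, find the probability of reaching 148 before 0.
P(hit 148 before 0) = 99/148

Let u_k = P(hit 148 before 0 | start at k). Then u_0 = 0, u_148 = 1, and u_k = u_{k-1}/2 + u_{k+1}/2 for 1 ≤ k ≤ 147. This harmonic recurrence is solved by u_k = k/148, giving u_99 = 99/148.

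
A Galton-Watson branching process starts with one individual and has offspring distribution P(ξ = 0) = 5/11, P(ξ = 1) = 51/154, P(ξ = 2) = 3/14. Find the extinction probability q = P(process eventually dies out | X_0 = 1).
q = 1

Mean offspring μ = 0·5/11 + 1·51/154 + 2·3/14 = 117/154 ≤ 1. For μ ≤ 1 with offspring not concentrated at 1, the Galton-Watson process goes extinct almost surely, so q = 1.
(Algebraic check: The pgf is f(s) = 5/11 + 51/154·s + 3/14·s². The extinction probability q is the smallest fixed point of f in [0, 1]. Setting s = f(s):
  3/14·s² + (51/154 − 1)·s + 5/11 = 0
  3/14·s² − (5/11 + 3/14)·s + 5/11 = 0
which factors as (s − 1)·(3/14·s − 5/11) = 0, giving roots s = 1 and s = (5/11)/(3/14) = 70/33. Since 70/33 ≥ 1, the smallest root in [0, 1] is s = 1.)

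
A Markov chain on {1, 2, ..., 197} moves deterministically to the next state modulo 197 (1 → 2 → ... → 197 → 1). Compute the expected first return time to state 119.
E[T_119 | X_0 = 119] = 197

The chain cycles deterministically, so starting at state 119 it returns in exactly 197 steps. Equivalently, the stationary distribution is uniform π_j = 1/197 for every state j, so by Kac's formula E[T_119] = 1/π_119 = 197.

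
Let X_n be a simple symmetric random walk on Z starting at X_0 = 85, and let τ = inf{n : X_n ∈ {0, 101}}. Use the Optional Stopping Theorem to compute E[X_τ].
E[X_τ] = 85

X_n is a martingale and τ is a bounded-mean stopping time (indeed τ is finite a.s. with bounded expectation since the walk is in a bounded region). By the OST, E[X_τ] = E[X_0] = 85. Equivalently: E[X_τ] = 101 · P(hit 101 first) + 0 · P(hit 0 first) = 101 · (85/101) = 85.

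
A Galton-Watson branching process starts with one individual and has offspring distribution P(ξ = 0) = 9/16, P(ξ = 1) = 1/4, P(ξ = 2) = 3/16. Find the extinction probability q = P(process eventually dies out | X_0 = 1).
q = 1

Mean offspring μ = 0·9/16 + 1·1/4 + 2·3/16 = 5/8 ≤ 1. For μ ≤ 1 with offspring not concentrated at 1, the Galton-Watson process goes extinct almost surely, so q = 1.
(Algebraic check: The pgf is f(s) = 9/16 + 1/4·s + 3/16·s². The extinction probability q is the smallest fixed point of f in [0, 1]. Setting s = f(s):
  3/16·s² + (1/4 − 1)·s + 9/16 = 0
  3/16·s² − (9/16 + 3/16)·s + 9/16 = 0
which factors as (s − 1)·(3/16·s − 9/16) = 0, giving roots s = 1 and s = (9/16)/(3/16) = 3. Since 3 ≥ 1, the smallest root in [0, 1] is s = 1.)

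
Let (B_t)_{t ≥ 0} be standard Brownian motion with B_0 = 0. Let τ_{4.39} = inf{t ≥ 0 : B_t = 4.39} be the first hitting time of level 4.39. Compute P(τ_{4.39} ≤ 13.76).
P(τ_{4.39} ≤ 13.76) = 2(1 − Φ(4.39/√13.76)) = 2(1 − Φ(1.1835)) ≈ 0.2366

By the reflection principle for standard BM, P(τ_b ≤ t) = 2 · P(B_t ≥ b). Since B_t ~ N(0, t), P(B_t ≥ 4.39) = 1 − Φ(4.39/√t) = 1 − Φ(4.39/√13.76) = 1 − Φ(1.1835) ≈ 0.11831. Doubling: P(τ_{4.39} ≤ 13.76) ≈ 2 · 0.11831 = 0.23662 ≈ 0.2366.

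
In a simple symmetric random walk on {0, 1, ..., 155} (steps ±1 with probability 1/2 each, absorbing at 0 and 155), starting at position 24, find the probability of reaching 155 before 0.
P(hit 155 before 0) = 24/155

Let u_k = P(hit 155 before 0 | start at k). Then u_0 = 0, u_155 = 1, and u_k = u_{k-1}/2 + u_{k+1}/2 for 1 ≤ k ≤ 154. This harmonic recurrence is solved by u_k = k/155, giving u_24 = 24/155.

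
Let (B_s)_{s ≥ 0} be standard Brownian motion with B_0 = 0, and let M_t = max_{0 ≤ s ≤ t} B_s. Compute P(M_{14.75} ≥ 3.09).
P(M_{14.75} ≥ 3.09) = 2·P(B_{14.75} ≥ 3.09) = 2(1 − Φ(3.09/√14.75)) ≈ 0.4211

By the reflection principle for Brownian motion, P(M_t ≥ a) = 2 · P(B_t ≥ a) for a ≥ 0. Since B_t ~ N(0, t), P(B_t ≥ 3.09) = 1 − Φ(3.09/√t) = 1 − Φ(3.09/√14.75) = 1 − Φ(0.8046). So
  P(M_{14.75} ≥ 3.09) = 2(1 − Φ(0.8046)) ≈ 0.4211.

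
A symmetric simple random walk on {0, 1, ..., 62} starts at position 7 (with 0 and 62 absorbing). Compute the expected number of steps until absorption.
E[τ | X_0 = 7] = 385

Let v_k = E[τ | X_0 = k]. Boundary: v_0 = v_62 = 0. Recurrence: v_k = 1 + (v_{k-1} + v_{k+1})/2 for 1 ≤ k ≤ 61. The particular solution to v_k − (v_{k-1} + v_{k+1})/2 = 1 is v_k = −k^2. Adding homogeneous solution A + B k and matching boundaries gives v_k = k (62 − k). Substituting k = 7: v_7 = 7 · 55 = 385.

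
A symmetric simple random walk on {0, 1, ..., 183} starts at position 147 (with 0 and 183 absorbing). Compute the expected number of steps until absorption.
E[τ | X_0 = 147] = 5292

Let v_k = E[τ | X_0 = k]. Boundary: v_0 = v_183 = 0. Recurrence: v_k = 1 + (v_{k-1} + v_{k+1})/2 for 1 ≤ k ≤ 182. The particular solution to v_k − (v_{k-1} + v_{k+1})/2 = 1 is v_k = −k^2. Adding homogeneous solution A + B k and matching boundaries gives v_k = k (183 − k). Substituting k = 147: v_147 = 147 · 36 = 5292.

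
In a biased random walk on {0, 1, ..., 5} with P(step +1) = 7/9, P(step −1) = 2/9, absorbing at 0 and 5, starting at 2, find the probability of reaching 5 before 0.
P(hit 5 before 0) = (1 − (2/7)^2) / (1 − (2/7)^5) = 3087/3355

Let u_k denote P(reach 5 before 0 | start at k). Boundary: u_0 = 0, u_5 = 1. Recurrence: u_k = 7/9·u_{k+1} + 2/9·u_{k-1} for 1 ≤ k ≤ 4. Try u_k = A + B·r^k with r = q/p = (2/9)/(7/9) = 2/7. Substitution satisfies the recurrence; boundary conditions give:
  u_k = (1 − r^k) / (1 − r^N) = (1 − (2/7)^2) / (1 − (2/7)^5) = 3087/3355.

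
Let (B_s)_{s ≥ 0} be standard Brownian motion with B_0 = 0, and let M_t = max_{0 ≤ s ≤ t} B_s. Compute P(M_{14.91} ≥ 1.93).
P(M_{14.91} ≥ 1.93) = 2·P(B_{14.91} ≥ 1.93) = 2(1 − Φ(1.93/√14.91)) ≈ 0.6172

By the reflection principle for Brownian motion, P(M_t ≥ a) = 2 · P(B_t ≥ a) for a ≥ 0. Since B_t ~ N(0, t), P(B_t ≥ 1.93) = 1 − Φ(1.93/√t) = 1 − Φ(1.93/√14.91) = 1 − Φ(0.4998). So
  P(M_{14.91} ≥ 1.93) = 2(1 − Φ(0.4998)) ≈ 0.6172.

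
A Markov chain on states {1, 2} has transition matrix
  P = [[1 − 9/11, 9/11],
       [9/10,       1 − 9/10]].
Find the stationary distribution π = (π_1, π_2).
π_1 = 11/21, π_2 = 10/21

Solve πP = π with π_1 + π_2 = 1. From πP = π: π_1 · (1 − 9/11) + π_2 · 9/10 = π_1 ⇒ π_2 · 9/10 = π_1 · 9/11 ⇒ π_2/π_1 = (9/11)/(9/10) = 10/11. Together with π_1 + π_2 = 1:
  π_1 = (9/10)/(9/11 + 9/10) = (9/10)/(189/110) = 11/21,
  π_2 = (9/11)/(9/11 + 9/10) = (9/11)/(189/110) = 10/21.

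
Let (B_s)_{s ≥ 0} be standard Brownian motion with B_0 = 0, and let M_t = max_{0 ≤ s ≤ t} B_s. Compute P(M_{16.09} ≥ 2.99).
P(M_{16.09} ≥ 2.99) = 2·P(B_{16.09} ≥ 2.99) = 2(1 − Φ(2.99/√16.09)) ≈ 0.4560

By the reflection principle for Brownian motion, P(M_t ≥ a) = 2 · P(B_t ≥ a) for a ≥ 0. Since B_t ~ N(0, t), P(B_t ≥ 2.99) = 1 − Φ(2.99/√t) = 1 − Φ(2.99/√16.09) = 1 − Φ(0.7454). So
  P(M_{16.09} ≥ 2.99) = 2(1 − Φ(0.7454)) ≈ 0.4560.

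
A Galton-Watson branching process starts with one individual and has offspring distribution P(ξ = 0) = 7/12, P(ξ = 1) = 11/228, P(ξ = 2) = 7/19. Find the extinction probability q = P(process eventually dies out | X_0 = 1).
q = 1

Mean offspring μ = 0·7/12 + 1·11/228 + 2·7/19 = 179/228 ≤ 1. For μ ≤ 1 with offspring not concentrated at 1, the Galton-Watson process goes extinct almost surely, so q = 1.
(Algebraic check: The pgf is f(s) = 7/12 + 11/228·s + 7/19·s². The extinction probability q is the smallest fixed point of f in [0, 1]. Setting s = f(s):
  7/19·s² + (11/228 − 1)·s + 7/12 = 0
  7/19·s² − (7/12 + 7/19)·s + 7/12 = 0
which factors as (s − 1)·(7/19·s − 7/12) = 0, giving roots s = 1 and s = (7/12)/(7/19) = 19/12. Since 19/12 ≥ 1, the smallest root in [0, 1] is s = 1.)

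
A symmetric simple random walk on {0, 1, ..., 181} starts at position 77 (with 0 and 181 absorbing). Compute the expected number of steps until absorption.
E[τ | X_0 = 77] = 8008

Let v_k = E[τ | X_0 = k]. Boundary: v_0 = v_181 = 0. Recurrence: v_k = 1 + (v_{k-1} + v_{k+1})/2 for 1 ≤ k ≤ 180. The particular solution to v_k − (v_{k-1} + v_{k+1})/2 = 1 is v_k = −k^2. Adding homogeneous solution A + B k and matching boundaries gives v_k = k (181 − k). Substituting k = 77: v_77 = 77 · 104 = 8008.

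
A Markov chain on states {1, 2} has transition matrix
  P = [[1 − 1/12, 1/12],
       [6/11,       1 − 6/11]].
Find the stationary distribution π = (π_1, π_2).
π_1 = 72/83, π_2 = 11/83

Solve πP = π with π_1 + π_2 = 1. From πP = π: π_1 · (1 − 1/12) + π_2 · 6/11 = π_1 ⇒ π_2 · 6/11 = π_1 · 1/12 ⇒ π_2/π_1 = (1/12)/(6/11) = 11/72. Together with π_1 + π_2 = 1:
  π_1 = (6/11)/(1/12 + 6/11) = (6/11)/(83/132) = 72/83,
  π_2 = (1/12)/(1/12 + 6/11) = (1/12)/(83/132) = 11/83.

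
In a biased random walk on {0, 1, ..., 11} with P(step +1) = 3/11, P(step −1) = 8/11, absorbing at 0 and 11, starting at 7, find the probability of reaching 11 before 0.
P(hit 11 before 0) = (1 − (8/3)^7) / (1 − (8/3)^11) = 33938433/1717951489

Let u_k denote P(reach 11 before 0 | start at k). Boundary: u_0 = 0, u_11 = 1. Recurrence: u_k = 3/11·u_{k+1} + 8/11·u_{k-1} for 1 ≤ k ≤ 10. Try u_k = A + B·r^k with r = q/p = (8/11)/(3/11) = 8/3. Substitution satisfies the recurrence; boundary conditions give:
  u_k = (1 − r^k) / (1 − r^N) = (1 − (8/3)^7) / (1 − (8/3)^11) = 33938433/1717951489.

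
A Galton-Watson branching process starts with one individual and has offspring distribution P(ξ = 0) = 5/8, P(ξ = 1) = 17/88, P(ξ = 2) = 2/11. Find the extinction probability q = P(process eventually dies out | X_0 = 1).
q = 1

Mean offspring μ = 0·5/8 + 1·17/88 + 2·2/11 = 49/88 ≤ 1. For μ ≤ 1 with offspring not concentrated at 1, the Galton-Watson process goes extinct almost surely, so q = 1.
(Algebraic check: The pgf is f(s) = 5/8 + 17/88·s + 2/11·s². The extinction probability q is the smallest fixed point of f in [0, 1]. Setting s = f(s):
  2/11·s² + (17/88 − 1)·s + 5/8 = 0
  2/11·s² − (5/8 + 2/11)·s + 5/8 = 0
which factors as (s − 1)·(2/11·s − 5/8) = 0, giving roots s = 1 and s = (5/8)/(2/11) = 55/16. Since 55/16 ≥ 1, the smallest root in [0, 1] is s = 1.)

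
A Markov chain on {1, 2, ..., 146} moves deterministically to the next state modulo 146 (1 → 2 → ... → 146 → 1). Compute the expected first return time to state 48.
E[T_48 | X_0 = 48] = 146

The chain cycles deterministically, so starting at state 48 it returns in exactly 146 steps. Equivalently, the stationary distribution is uniform π_j = 1/146 for every state j, so by Kac's formula E[T_48] = 1/π_48 = 146.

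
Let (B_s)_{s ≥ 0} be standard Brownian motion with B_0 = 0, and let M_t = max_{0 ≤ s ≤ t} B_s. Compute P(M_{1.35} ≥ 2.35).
P(M_{1.35} ≥ 2.35) = 2·P(B_{1.35} ≥ 2.35) = 2(1 − Φ(2.35/√1.35)) ≈ 0.0431

By the reflection principle for Brownian motion, P(M_t ≥ a) = 2 · P(B_t ≥ a) for a ≥ 0. Since B_t ~ N(0, t), P(B_t ≥ 2.35) = 1 − Φ(2.35/√t) = 1 − Φ(2.35/√1.35) = 1 − Φ(2.0226). So
  P(M_{1.35} ≥ 2.35) = 2(1 − Φ(2.0226)) ≈ 0.0431.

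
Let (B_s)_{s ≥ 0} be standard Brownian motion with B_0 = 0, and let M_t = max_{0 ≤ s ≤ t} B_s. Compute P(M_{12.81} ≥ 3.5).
P(M_{12.81} ≥ 3.5) = 2·P(B_{12.81} ≥ 3.5) = 2(1 − Φ(3.5/√12.81)) ≈ 0.3281

By the reflection principle for Brownian motion, P(M_t ≥ a) = 2 · P(B_t ≥ a) for a ≥ 0. Since B_t ~ N(0, t), P(B_t ≥ 3.5) = 1 − Φ(3.5/√t) = 1 − Φ(3.5/√12.81) = 1 − Φ(0.9779). So
  P(M_{12.81} ≥ 3.5) = 2(1 − Φ(0.9779)) ≈ 0.3281.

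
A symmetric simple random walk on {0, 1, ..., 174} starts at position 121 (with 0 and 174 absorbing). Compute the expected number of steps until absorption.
E[τ | X_0 = 121] = 6413

Let v_k = E[τ | X_0 = k]. Boundary: v_0 = v_174 = 0. Recurrence: v_k = 1 + (v_{k-1} + v_{k+1})/2 for 1 ≤ k ≤ 173. The particular solution to v_k − (v_{k-1} + v_{k+1})/2 = 1 is v_k = −k^2. Adding homogeneous solution A + B k and matching boundaries gives v_k = k (174 − k). Substituting k = 121: v_121 = 121 · 53 = 6413.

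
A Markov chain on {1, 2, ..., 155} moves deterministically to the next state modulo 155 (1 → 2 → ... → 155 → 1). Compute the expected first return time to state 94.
E[T_94 | X_0 = 94] = 155

The chain cycles deterministically, so starting at state 94 it returns in exactly 155 steps. Equivalently, the stationary distribution is uniform π_j = 1/155 for every state j, so by Kac's formula E[T_94] = 1/π_94 = 155.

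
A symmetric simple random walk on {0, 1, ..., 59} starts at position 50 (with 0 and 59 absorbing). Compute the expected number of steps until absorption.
E[τ | X_0 = 50] = 450

Let v_k = E[τ | X_0 = k]. Boundary: v_0 = v_59 = 0. Recurrence: v_k = 1 + (v_{k-1} + v_{k+1})/2 for 1 ≤ k ≤ 58. The particular solution to v_k − (v_{k-1} + v_{k+1})/2 = 1 is v_k = −k^2. Adding homogeneous solution A + B k and matching boundaries gives v_k = k (59 − k). Substituting k = 50: v_50 = 50 · 9 = 450.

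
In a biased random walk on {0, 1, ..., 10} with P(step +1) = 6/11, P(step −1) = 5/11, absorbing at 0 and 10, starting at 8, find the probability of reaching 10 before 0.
P(hit 10 before 0) = (1 − (5/6)^8) / (1 − (5/6)^10) = 4218516/4609141

Let u_k denote P(reach 10 before 0 | start at k). Boundary: u_0 = 0, u_10 = 1. Recurrence: u_k = 6/11·u_{k+1} + 5/11·u_{k-1} for 1 ≤ k ≤ 9. Try u_k = A + B·r^k with r = q/p = (5/11)/(6/11) = 5/6. Substitution satisfies the recurrence; boundary conditions give:
  u_k = (1 − r^k) / (1 − r^N) = (1 − (5/6)^8) / (1 − (5/6)^10) = 4218516/4609141.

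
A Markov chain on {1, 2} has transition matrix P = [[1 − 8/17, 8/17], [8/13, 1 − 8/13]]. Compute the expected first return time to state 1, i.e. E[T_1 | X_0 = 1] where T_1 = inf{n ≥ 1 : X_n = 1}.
E[T_1 | X_0 = 1] = 1/π_1 = 30/17

For an irreducible recurrent Markov chain with stationary distribution π, E[T_i | X_0 = i] = 1/π_i (Kac's formula). Here π_1 = (8/13)/(8/17 + 8/13) = (8/13)/(240/221) = 17/30, so E[T_1 | X_0 = 1] = 1/π_1 = (8/17 + 8/13)/(8/13) = (240/221)/(8/13) = 30/17.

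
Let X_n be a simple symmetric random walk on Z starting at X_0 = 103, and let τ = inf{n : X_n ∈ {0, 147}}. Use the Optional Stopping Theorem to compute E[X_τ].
E[X_τ] = 103

X_n is a martingale and τ is a bounded-mean stopping time (indeed τ is finite a.s. with bounded expectation since the walk is in a bounded region). By the OST, E[X_τ] = E[X_0] = 103. Equivalently: E[X_τ] = 147 · P(hit 147 first) + 0 · P(hit 0 first) = 147 · (103/147) = 103.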